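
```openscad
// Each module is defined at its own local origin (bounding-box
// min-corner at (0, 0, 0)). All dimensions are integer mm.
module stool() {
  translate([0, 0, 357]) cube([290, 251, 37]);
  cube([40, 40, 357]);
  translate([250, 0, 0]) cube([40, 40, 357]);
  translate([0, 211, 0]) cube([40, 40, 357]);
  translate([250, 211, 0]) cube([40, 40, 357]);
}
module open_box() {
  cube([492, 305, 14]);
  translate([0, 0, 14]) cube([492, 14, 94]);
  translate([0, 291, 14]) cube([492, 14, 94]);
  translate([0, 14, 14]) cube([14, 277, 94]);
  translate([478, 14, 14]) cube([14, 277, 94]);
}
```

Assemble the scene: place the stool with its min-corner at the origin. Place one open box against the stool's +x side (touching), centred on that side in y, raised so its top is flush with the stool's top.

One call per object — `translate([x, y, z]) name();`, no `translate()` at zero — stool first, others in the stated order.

stool();
translate([290, -27, 286]) open_box();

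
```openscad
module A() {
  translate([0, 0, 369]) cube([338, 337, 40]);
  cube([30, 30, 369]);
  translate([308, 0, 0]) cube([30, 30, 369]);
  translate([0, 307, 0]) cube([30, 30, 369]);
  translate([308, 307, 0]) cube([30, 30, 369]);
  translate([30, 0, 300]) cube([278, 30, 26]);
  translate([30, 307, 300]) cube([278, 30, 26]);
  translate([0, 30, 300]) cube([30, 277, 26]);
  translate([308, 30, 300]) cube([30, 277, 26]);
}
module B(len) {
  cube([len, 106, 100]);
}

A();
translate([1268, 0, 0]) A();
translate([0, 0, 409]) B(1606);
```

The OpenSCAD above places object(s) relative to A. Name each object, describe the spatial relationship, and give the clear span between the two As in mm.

A is a stool. B is a beam. A beam spans the tops of two stools. The clear span between the two stools is 930 mm.

Second stool starts at x = 1268; first ends at x = 338; clear span = 1268 − 338 = 930 mm.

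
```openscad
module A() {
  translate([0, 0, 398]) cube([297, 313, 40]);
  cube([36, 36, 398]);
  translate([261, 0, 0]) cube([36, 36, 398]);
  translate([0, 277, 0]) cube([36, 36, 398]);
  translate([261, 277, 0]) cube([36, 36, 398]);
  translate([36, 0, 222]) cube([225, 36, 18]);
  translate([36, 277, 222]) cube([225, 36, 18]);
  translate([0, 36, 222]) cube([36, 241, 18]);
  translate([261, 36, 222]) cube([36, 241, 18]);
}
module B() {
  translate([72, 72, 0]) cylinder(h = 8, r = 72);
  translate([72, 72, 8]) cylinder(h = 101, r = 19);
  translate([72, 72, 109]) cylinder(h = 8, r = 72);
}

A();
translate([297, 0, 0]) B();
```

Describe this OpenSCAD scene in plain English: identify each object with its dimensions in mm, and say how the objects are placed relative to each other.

A is a four-legged stool. The seat is a 297×313×40 mm slab whose top surface is at z = 438 mm; four square legs, each 36×36 mm in cross-section, run from the floor (z = 0) to the underside of the seat, each flush with a corner of the seat. Four stretchers, 36 mm wide and 18 mm tall, connect adjacent legs with their undersides at z = 222 mm, each running between the inner faces of the legs it joins and aligned with the legs' outer faces on the other axis.

B is a spool: two coaxial disc flanges of radius 72 mm and thickness 8 mm, joined by a core cylinder of radius 19 mm and height 101 mm. The lower flange rests on z = 0 and the three cylinders share a vertical axis.

The spool is against the stool's +x side, with their −y faces flush.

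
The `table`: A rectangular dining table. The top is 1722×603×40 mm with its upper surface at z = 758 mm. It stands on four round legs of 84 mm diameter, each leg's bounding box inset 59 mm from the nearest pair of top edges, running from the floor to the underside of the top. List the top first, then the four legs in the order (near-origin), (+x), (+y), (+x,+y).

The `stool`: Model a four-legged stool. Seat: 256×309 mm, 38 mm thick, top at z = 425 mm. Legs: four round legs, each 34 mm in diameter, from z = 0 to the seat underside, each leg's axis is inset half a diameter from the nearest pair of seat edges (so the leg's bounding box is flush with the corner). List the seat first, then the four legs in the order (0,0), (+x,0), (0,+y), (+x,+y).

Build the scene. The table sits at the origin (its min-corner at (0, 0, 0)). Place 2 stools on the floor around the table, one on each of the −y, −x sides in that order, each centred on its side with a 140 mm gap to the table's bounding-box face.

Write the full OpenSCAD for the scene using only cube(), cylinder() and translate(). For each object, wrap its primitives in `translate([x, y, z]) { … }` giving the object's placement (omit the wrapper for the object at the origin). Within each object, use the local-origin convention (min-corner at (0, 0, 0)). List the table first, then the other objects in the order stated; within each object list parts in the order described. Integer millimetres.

translate([0, 0, 718]) cube([1722, 603, 40]);
translate([101, 101, 0]) cylinder(h = 718, r = 42);
translate([1621, 101, 0]) cylinder(h = 718, r = 42);
translate([101, 502, 0]) cylinder(h = 718, r = 42);
translate([1621, 502, 0]) cylinder(h = 718, r = 42);
translate([733, -449, 0]) {
  translate([0, 0, 387]) cube([256, 309, 38]);
  translate([17, 17, 0]) cylinder(h = 387, r = 17);
  translate([239, 17, 0]) cylinder(h = 387, r = 17);
  translate([17, 292, 0]) cylinder(h = 387, r = 17);
  translate([239, 292, 0]) cylinder(h = 387, r = 17);
}
translate([-396, 147, 0]) {
  translate([0, 0, 387]) cube([256, 309, 38]);
  translate([17, 17, 0]) cylinder(h = 387, r = 17);
  translate([239, 17, 0]) cylinder(h = 387, r = 17);
  translate([17, 292, 0]) cylinder(h = 387, r = 17);
  translate([239, 292, 0]) cylinder(h = 387, r = 17);
}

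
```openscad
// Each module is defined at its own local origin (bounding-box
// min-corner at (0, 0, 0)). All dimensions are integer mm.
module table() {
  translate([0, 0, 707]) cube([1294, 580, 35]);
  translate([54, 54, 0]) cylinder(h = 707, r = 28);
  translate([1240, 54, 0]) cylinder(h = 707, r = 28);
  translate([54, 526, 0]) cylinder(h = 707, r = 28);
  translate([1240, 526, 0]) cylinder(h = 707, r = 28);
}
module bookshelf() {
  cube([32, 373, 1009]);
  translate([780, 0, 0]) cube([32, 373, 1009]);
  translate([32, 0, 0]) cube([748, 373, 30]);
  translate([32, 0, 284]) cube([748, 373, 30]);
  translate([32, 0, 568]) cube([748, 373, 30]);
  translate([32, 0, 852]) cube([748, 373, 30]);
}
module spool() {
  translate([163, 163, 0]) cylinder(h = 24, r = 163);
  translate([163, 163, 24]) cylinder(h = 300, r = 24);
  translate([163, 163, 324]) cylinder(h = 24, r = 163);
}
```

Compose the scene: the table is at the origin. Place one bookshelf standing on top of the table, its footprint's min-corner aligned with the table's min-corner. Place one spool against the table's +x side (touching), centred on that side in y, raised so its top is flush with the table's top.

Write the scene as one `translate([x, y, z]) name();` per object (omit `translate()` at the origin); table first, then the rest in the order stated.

table();
translate([0, 0, 742]) bookshelf();
translate([1294, 127, 394]) spool();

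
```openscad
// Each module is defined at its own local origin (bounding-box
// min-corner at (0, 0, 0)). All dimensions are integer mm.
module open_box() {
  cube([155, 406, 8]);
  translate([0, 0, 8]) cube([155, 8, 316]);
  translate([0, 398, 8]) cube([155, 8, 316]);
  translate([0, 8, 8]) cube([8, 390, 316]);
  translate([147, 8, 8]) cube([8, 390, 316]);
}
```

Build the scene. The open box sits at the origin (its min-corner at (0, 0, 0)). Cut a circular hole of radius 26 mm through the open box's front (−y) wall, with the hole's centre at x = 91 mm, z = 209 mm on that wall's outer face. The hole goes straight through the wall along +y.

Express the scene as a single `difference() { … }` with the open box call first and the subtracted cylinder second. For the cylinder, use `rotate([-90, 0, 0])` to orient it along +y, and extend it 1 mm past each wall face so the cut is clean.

difference() {
  open_box();
  translate([91, -1, 209]) rotate([-90, 0, 0]) cylinder(h = 10, r = 26);
}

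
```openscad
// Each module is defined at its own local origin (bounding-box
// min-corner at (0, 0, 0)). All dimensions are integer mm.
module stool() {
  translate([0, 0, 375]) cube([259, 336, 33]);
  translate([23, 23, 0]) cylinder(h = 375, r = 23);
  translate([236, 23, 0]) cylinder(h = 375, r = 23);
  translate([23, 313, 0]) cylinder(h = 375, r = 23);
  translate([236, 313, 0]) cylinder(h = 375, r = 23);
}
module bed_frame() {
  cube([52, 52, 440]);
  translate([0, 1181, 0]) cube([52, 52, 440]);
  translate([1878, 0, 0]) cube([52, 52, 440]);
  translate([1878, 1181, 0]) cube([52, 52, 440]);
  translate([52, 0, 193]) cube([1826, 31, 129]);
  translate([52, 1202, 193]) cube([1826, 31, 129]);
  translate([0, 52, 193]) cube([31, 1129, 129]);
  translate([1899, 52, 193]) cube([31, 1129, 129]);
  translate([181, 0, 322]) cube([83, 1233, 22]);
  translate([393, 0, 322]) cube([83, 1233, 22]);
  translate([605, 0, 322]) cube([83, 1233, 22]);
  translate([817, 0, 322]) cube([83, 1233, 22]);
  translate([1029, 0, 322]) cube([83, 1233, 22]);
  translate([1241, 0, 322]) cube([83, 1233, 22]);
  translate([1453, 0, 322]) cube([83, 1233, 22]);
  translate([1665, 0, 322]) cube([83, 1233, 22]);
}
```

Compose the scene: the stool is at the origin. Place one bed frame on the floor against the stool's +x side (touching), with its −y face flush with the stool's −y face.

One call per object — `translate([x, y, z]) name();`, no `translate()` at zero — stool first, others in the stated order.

stool();
translate([259, 0, 0]) bed_frame();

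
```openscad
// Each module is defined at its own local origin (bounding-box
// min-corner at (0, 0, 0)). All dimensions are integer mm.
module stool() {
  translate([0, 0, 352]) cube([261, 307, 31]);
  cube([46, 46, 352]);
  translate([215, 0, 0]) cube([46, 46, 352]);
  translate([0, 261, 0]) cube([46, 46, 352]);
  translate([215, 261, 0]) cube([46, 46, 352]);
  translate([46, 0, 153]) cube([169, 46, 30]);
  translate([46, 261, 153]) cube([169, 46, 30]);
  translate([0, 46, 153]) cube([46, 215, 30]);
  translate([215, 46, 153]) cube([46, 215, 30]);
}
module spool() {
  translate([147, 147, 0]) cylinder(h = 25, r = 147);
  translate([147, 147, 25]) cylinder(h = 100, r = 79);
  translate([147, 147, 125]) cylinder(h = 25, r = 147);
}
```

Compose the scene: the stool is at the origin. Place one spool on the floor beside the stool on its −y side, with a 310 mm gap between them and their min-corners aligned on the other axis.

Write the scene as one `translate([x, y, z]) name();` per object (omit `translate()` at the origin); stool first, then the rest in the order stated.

stool();
translate([0, -604, 0]) spool();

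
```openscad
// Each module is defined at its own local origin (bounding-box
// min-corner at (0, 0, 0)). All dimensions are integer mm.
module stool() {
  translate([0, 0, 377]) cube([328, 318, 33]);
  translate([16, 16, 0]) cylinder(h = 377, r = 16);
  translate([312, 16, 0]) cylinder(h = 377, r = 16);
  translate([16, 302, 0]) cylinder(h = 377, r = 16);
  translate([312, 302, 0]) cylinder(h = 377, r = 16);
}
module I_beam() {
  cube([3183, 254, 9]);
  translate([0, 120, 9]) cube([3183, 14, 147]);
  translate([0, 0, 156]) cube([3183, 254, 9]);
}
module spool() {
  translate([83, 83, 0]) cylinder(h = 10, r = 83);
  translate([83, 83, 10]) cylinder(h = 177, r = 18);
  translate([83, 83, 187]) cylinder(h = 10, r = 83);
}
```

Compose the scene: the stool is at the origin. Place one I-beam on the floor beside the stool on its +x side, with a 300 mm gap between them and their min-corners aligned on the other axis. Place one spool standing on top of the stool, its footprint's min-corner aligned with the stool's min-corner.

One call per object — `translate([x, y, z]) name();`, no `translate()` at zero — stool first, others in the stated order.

stool();
translate([628, 0, 0]) I_beam();
translate([0, 0, 410]) spool();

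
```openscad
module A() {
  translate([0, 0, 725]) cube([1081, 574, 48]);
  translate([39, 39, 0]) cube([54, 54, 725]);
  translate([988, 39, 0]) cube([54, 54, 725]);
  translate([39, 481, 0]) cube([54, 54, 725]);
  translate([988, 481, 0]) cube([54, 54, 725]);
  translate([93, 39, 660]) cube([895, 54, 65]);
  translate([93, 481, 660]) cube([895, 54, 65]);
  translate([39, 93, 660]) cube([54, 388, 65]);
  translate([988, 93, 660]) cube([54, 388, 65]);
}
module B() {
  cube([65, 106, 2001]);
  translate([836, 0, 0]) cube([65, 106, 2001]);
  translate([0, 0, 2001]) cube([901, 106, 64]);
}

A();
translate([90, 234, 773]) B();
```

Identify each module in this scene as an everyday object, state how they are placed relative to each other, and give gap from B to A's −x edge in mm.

A is a table. B is a door frame. The door frame is on top of the table, centred. The gap from the door frame to the table's −x edge is 90 mm.

The door frame's min-x is at 90; the table's min-x is 0; gap = 90 mm.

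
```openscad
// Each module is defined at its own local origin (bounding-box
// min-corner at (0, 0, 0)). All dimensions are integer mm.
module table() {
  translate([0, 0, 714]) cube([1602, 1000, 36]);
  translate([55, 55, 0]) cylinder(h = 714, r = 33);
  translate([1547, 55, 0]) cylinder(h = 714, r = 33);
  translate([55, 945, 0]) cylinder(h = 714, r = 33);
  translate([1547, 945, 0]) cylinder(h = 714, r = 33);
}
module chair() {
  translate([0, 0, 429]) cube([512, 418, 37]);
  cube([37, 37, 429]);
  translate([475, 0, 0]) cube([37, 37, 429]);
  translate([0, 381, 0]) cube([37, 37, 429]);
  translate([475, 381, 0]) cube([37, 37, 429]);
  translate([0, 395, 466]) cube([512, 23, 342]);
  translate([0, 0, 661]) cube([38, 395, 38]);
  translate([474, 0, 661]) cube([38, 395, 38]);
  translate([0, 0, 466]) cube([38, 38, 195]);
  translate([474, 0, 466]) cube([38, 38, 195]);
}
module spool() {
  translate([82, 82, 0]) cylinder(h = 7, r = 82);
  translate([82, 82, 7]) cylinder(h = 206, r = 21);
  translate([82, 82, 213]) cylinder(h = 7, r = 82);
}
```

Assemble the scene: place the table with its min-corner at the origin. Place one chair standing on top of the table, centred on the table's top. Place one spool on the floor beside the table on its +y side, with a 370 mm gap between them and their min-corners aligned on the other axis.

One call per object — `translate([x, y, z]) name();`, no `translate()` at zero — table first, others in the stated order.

table();
translate([545, 291, 750]) chair();
translate([0, 1370, 0]) spool();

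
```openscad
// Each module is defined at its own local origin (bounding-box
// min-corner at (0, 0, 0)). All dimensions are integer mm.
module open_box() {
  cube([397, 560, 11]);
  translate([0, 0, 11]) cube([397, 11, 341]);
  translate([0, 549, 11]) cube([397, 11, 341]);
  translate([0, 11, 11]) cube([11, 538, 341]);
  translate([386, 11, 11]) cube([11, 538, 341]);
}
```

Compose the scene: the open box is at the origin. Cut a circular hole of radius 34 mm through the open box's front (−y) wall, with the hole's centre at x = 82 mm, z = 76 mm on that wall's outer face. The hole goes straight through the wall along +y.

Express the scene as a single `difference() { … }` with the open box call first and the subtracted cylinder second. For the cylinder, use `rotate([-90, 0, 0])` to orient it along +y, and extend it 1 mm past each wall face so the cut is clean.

difference() {
  open_box();
  translate([82, -1, 76]) rotate([-90, 0, 0]) cylinder(h = 13, r = 34);
}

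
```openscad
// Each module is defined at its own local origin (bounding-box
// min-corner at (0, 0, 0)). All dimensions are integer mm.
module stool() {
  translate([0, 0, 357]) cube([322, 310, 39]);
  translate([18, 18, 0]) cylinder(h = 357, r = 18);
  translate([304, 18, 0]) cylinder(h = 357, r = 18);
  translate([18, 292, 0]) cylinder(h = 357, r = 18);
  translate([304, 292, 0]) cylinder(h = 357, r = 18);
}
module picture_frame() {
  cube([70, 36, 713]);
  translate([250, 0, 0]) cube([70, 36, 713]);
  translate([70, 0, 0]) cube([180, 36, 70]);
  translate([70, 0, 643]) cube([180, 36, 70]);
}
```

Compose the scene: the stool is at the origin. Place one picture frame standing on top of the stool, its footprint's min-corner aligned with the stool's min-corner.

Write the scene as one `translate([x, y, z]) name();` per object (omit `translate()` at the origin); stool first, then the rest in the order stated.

stool();
translate([0, 0, 396]) picture_frame();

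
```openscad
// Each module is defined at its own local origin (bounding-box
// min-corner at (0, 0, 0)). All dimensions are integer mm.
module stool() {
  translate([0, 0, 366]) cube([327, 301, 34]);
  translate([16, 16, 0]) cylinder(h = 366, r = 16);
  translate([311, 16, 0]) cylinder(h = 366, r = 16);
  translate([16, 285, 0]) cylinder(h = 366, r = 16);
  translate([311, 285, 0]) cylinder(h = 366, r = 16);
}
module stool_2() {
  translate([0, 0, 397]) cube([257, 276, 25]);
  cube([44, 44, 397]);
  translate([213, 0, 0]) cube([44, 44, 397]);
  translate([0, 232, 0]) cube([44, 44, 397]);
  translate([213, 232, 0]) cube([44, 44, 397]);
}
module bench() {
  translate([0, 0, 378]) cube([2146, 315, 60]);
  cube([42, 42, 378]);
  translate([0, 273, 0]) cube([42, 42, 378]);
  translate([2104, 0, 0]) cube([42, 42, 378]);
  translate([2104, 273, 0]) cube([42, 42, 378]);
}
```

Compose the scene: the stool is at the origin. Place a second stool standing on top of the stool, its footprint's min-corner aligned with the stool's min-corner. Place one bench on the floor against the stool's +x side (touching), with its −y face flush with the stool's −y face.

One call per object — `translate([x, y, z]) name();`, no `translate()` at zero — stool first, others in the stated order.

stool();
translate([0, 0, 400]) stool_2();
translate([327, 0, 0]) bench();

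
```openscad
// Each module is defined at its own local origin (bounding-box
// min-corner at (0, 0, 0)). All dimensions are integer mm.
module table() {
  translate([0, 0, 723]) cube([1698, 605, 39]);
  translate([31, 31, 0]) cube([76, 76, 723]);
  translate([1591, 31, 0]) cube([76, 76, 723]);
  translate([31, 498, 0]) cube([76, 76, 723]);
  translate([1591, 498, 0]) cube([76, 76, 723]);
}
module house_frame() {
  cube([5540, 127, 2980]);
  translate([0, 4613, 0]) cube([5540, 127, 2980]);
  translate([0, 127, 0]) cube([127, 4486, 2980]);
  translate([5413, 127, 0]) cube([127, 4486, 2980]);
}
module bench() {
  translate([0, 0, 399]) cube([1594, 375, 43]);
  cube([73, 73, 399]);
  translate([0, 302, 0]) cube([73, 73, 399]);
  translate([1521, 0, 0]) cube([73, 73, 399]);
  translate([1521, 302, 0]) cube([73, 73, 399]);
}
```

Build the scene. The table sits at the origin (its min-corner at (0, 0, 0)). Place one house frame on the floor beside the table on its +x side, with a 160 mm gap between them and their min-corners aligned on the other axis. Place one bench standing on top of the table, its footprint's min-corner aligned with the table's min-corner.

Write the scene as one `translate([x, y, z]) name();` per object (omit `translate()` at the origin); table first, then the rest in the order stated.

table();
translate([1858, 0, 0]) house_frame();
translate([0, 0, 762]) bench();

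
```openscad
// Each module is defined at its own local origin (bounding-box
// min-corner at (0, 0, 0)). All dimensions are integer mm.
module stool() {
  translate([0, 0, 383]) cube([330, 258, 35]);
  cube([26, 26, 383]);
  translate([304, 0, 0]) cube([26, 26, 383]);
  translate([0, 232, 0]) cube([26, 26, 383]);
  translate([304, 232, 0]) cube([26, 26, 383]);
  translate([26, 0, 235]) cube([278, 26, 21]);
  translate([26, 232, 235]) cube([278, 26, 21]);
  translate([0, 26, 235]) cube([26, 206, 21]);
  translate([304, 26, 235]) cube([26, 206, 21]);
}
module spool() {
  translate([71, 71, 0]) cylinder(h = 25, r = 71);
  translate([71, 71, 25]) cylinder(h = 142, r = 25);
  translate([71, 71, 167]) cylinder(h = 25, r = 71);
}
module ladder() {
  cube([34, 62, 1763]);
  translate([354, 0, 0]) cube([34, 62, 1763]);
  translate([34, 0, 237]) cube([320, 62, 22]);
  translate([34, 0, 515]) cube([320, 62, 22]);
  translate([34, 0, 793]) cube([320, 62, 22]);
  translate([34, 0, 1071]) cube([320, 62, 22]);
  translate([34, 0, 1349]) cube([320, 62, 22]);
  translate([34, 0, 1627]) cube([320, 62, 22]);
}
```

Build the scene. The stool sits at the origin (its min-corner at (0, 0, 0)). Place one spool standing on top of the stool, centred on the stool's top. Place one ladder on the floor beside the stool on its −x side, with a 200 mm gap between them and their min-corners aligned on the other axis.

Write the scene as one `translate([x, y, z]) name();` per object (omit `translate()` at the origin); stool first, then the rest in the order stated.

stool();
translate([94, 58, 418]) spool();
translate([-588, 0, 0]) ladder();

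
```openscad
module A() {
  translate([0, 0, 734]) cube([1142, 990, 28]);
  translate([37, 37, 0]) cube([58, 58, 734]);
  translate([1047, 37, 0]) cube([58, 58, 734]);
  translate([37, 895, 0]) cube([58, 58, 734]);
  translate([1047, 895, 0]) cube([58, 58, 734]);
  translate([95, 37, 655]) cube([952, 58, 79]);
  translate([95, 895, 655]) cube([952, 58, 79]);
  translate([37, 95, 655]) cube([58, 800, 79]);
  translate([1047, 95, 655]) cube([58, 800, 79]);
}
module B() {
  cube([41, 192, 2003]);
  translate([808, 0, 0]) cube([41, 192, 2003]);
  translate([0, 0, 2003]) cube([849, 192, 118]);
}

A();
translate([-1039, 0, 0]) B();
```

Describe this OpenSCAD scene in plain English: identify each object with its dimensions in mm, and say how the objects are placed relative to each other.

A is a table with a 1142×990 mm rectangular top, 28 mm thick, top surface at z = 762 mm, supported by four 58×58 mm square legs, each inset 37 mm from the nearest pair of top edges, running from the floor. Four apron rails, 58 mm thick and 79 mm tall, run between adjacent legs with their top edges flush with the underside of the top and their outer faces flush with the legs' outer faces.

B is a door frame. The clear opening is 767 mm wide and 2003 mm high. Two 41 mm wide jambs, 192 mm deep, stand either side of the opening from the floor to the top of the opening. A 118 mm thick head sits across the top of both jambs, spanning the full outside width of the frame.

The door frame is on the floor beside the table on its −x side.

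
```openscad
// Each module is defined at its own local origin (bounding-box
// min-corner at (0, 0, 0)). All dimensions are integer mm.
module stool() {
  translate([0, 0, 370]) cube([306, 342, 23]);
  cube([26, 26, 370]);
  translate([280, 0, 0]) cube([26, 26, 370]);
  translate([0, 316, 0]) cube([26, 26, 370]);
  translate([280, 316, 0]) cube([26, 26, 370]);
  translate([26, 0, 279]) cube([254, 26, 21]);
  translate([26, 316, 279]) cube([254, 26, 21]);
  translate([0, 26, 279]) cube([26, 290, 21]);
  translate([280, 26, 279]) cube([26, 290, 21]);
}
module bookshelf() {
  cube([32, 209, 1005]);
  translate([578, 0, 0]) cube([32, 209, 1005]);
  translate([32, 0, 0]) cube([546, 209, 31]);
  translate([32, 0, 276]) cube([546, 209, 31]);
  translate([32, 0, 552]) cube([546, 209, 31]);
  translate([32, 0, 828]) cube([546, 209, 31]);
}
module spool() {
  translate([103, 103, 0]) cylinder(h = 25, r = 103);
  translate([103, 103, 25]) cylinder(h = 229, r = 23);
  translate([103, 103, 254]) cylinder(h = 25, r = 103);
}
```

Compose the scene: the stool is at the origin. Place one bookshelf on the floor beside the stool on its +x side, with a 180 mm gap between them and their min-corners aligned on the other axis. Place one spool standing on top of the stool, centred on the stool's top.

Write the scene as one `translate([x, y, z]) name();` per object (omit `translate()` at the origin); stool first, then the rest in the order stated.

stool();
translate([486, 0, 0]) bookshelf();
translate([50, 68, 393]) spool();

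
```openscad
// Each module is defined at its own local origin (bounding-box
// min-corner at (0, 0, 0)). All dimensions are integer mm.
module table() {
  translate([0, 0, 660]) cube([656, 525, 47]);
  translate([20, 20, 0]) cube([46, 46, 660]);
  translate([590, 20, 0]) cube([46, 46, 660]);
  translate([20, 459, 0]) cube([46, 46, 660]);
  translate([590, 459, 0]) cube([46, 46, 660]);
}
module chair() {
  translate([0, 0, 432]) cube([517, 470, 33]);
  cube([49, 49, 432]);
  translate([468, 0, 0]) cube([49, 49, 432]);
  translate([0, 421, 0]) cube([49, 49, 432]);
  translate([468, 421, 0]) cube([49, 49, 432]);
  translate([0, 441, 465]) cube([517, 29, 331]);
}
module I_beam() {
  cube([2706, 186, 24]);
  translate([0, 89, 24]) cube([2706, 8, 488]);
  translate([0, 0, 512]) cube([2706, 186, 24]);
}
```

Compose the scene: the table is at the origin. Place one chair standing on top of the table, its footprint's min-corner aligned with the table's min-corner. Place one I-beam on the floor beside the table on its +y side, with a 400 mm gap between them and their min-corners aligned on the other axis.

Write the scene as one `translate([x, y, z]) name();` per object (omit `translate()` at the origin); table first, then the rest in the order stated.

table();
translate([0, 0, 707]) chair();
translate([0, 925, 0]) I_beam();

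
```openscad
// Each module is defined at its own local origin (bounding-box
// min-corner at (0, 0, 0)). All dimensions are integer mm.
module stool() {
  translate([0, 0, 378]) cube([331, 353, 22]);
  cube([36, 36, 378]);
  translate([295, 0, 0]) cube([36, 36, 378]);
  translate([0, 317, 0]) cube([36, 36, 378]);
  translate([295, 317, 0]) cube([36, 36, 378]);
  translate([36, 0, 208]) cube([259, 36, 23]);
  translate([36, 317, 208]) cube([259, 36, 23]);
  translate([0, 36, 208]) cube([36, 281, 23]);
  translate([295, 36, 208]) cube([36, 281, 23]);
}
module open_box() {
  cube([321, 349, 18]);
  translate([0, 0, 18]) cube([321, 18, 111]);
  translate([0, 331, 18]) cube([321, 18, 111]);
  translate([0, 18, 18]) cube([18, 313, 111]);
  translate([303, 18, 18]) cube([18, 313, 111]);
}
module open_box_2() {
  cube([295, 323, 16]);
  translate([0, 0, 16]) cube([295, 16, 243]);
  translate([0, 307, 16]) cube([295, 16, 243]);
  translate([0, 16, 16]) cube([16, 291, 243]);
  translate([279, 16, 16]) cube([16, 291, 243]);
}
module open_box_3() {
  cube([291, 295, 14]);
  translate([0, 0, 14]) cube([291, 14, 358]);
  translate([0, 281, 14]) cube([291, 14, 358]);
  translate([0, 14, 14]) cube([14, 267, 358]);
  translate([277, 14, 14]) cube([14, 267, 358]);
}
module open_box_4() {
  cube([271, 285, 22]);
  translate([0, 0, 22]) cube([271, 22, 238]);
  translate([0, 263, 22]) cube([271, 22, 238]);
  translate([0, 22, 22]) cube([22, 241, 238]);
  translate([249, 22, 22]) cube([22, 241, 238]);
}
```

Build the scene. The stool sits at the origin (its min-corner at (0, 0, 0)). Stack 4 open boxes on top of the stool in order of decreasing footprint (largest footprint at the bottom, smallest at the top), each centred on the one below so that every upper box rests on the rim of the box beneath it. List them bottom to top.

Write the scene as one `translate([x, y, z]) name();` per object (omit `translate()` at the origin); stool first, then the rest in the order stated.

stool();
translate([5, 2, 400]) open_box();
translate([18, 15, 529]) open_box_2();
translate([20, 29, 788]) open_box_3();
translate([30, 34, 1160]) open_box_4();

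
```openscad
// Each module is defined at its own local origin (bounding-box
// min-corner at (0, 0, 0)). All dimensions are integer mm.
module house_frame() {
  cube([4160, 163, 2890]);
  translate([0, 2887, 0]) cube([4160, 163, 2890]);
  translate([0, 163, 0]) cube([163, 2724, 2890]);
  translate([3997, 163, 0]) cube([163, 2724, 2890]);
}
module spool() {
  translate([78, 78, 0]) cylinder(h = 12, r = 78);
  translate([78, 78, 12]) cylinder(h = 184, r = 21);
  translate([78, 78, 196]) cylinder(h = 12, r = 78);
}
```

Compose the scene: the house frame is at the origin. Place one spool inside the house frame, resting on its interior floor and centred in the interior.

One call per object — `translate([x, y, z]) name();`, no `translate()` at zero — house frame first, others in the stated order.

house_frame();
translate([2002, 1447, 0]) spool();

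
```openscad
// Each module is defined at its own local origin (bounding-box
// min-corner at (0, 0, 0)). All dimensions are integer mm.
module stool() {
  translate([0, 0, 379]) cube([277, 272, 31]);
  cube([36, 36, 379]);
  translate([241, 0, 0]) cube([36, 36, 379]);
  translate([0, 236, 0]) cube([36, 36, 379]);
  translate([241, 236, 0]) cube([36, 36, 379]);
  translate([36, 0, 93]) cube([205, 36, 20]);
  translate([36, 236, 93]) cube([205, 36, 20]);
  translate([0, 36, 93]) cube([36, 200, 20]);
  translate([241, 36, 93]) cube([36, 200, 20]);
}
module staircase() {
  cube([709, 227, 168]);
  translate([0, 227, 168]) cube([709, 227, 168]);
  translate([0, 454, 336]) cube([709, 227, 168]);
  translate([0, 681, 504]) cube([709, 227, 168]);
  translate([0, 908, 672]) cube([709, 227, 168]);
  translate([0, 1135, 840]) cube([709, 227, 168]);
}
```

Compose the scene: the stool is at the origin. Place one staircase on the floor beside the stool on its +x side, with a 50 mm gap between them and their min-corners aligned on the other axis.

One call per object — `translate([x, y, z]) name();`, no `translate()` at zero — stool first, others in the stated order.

stool();
translate([327, 0, 0]) staircase();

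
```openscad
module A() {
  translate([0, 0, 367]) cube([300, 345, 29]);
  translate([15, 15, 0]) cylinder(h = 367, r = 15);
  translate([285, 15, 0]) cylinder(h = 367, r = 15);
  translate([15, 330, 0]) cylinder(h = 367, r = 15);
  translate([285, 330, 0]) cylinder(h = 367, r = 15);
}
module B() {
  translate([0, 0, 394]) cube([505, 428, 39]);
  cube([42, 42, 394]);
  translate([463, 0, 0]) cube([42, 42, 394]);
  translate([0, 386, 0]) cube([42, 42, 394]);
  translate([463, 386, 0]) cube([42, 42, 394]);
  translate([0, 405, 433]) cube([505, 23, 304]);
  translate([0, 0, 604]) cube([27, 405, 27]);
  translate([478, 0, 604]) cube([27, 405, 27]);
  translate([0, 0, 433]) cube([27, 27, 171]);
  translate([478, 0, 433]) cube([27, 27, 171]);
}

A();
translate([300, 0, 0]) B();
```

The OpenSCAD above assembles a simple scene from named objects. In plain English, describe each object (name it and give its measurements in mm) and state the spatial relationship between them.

A is a four-legged stool. The seat is a 300×345×29 mm slab whose top surface is at z = 396 mm; four round legs, each 30 mm in diameter, run from the floor (z = 0) to the underside of the seat, each leg's axis is inset half a diameter from the nearest pair of seat edges (so the leg's bounding box is flush with the corner).

B is a chair: 505×428 mm seat, 39 mm thick, top at z = 433 mm, on four 42 mm square corner legs flush with the seat edges. A 23 mm thick backrest slab spans the full seat width, extending 304 mm above the seat top, its back face flush with the seat's +y edge. Two armrests of 27×27 mm section run along each side from the seat's front edge to the front of the backrest, top faces 198 mm above the seat top and outer faces flush with the seat's x-edges; a 27×27 mm post under the front of each armrest stands on the seat at the front corner.

The chair is against the stool's +x side, with their −y faces flush.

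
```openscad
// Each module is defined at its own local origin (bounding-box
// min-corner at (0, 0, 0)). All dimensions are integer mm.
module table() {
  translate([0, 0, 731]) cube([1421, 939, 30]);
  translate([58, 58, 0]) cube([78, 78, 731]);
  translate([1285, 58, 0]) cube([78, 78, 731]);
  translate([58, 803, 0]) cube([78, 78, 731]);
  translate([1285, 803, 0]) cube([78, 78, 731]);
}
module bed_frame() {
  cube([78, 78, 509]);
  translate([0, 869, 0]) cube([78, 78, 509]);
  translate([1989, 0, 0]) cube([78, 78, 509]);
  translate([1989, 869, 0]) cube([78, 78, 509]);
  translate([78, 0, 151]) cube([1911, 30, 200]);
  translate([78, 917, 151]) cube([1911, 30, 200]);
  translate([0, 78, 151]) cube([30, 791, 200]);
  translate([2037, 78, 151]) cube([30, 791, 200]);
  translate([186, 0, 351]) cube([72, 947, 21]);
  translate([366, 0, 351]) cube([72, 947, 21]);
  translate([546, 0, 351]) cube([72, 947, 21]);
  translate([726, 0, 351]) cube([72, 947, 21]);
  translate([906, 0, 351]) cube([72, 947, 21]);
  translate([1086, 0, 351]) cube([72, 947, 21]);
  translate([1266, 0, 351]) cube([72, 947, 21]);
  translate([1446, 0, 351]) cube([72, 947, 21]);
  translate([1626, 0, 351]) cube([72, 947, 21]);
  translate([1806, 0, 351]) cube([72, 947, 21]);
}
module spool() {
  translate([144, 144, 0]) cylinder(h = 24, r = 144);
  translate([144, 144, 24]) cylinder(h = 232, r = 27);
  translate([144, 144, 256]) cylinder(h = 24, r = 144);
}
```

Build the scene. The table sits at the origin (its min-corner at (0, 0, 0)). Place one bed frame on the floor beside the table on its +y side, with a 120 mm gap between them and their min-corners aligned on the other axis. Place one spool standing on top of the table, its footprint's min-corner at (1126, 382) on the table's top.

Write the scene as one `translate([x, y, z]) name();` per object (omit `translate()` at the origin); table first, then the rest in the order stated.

table();
translate([0, 1059, 0]) bed_frame();
translate([1126, 382, 761]) spool();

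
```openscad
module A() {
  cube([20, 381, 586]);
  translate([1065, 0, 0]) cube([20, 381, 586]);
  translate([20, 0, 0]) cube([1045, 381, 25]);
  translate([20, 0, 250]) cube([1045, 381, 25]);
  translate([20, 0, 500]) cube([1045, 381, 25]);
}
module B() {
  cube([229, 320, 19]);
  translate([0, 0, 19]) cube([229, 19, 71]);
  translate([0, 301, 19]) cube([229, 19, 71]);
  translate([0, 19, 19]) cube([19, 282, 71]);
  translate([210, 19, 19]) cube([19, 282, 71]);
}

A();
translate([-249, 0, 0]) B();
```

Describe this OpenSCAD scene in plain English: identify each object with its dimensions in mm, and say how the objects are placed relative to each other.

A is a bookshelf 1085 mm wide overall, 381 mm deep and 586 mm tall. The two sides are 20 mm thick vertical panels. 3 horizontal shelves of 25 mm thickness span between the inner faces of the sides; the lowest shelf sits on the floor and shelves are stacked with a clear vertical gap of 225 mm between each pair.

B is an open storage box with external size 229×320×90 mm and wall thickness 19 mm (the base is also 19 mm thick). The base covers the whole footprint; the four walls stand on the base, with the y-facing walls full-width and the x-facing walls fitting between their inner faces.

The open box is on the floor beside the bookshelf on its −x side.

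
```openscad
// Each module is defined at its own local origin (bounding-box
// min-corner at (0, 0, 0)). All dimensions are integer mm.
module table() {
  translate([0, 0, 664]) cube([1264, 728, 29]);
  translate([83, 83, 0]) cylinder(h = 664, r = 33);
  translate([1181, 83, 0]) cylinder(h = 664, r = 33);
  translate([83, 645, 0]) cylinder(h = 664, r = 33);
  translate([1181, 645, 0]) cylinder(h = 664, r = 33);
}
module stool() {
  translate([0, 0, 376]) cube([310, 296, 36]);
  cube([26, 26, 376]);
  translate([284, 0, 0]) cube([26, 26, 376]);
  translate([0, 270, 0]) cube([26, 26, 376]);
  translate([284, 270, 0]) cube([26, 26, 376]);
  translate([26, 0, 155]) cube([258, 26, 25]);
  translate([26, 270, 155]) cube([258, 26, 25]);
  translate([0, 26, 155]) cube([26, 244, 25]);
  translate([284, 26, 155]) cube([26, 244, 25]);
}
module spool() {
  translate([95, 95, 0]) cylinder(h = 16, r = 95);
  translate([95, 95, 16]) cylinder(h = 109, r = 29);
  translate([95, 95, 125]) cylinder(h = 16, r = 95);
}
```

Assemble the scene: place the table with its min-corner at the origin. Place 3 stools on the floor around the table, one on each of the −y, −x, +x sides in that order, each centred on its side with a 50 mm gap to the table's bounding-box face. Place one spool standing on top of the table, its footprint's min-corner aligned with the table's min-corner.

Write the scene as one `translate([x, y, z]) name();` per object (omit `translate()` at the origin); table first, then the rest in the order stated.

table();
translate([477, -346, 0]) stool();
translate([-360, 216, 0]) stool();
translate([1314, 216, 0]) stool();
translate([0, 0, 693]) spool();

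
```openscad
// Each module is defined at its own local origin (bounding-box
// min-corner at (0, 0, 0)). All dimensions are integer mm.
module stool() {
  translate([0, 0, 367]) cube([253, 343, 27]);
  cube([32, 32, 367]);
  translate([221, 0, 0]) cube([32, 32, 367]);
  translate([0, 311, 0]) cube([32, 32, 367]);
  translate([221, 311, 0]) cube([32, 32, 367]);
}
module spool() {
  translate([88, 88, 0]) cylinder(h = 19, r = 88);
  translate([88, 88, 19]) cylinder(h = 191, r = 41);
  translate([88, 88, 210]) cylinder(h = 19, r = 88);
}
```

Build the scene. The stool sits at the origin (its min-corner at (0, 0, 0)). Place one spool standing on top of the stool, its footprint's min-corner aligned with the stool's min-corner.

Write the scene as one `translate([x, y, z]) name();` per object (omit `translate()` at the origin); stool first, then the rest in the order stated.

stool();
translate([0, 0, 394]) spool();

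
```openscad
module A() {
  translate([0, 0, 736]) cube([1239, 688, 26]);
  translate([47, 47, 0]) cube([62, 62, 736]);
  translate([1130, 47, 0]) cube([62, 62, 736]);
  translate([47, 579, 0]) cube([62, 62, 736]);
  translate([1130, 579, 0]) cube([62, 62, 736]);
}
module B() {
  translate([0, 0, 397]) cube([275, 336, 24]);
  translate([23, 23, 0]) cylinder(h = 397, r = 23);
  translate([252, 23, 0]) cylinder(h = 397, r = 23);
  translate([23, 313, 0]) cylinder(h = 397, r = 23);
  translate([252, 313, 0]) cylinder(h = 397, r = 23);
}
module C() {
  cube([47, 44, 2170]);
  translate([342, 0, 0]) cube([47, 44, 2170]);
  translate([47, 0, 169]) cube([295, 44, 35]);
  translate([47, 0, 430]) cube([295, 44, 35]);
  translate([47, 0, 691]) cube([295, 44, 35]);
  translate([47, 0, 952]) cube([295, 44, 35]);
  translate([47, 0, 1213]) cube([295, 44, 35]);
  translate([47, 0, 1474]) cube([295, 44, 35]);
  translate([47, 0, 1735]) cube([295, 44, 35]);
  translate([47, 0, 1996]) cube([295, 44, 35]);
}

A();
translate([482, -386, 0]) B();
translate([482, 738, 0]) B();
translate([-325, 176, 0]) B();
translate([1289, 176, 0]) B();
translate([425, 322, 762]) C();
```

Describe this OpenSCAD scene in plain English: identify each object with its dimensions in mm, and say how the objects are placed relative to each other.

A is a table with a 1239×688 mm rectangular top, 26 mm thick, top surface at z = 762 mm, supported by four 62×62 mm square legs, each inset 47 mm from the nearest pair of top edges, running from the floor.

B is a four-legged stool. The seat is a 275×336×24 mm slab whose top surface is at z = 421 mm; four round legs, each 46 mm in diameter, run from the floor (z = 0) to the underside of the seat, each leg's axis is inset half a diameter from the nearest pair of seat edges (so the leg's bounding box is flush with the corner).

C is a wooden ladder with two side rails of 47×44 mm section and 2170 mm height, set 389 mm apart overall. Between them run 8 rectangular rungs (44 mm deep, 35 mm thick), front faces flush with the rails' −y face. The bottom of the first rung is 169 mm above the floor and each subsequent rung is 261 mm higher than the one below.

Four stools sit around the table at the −y, +y, −x, +x sides. The ladder is on top of the table, centred.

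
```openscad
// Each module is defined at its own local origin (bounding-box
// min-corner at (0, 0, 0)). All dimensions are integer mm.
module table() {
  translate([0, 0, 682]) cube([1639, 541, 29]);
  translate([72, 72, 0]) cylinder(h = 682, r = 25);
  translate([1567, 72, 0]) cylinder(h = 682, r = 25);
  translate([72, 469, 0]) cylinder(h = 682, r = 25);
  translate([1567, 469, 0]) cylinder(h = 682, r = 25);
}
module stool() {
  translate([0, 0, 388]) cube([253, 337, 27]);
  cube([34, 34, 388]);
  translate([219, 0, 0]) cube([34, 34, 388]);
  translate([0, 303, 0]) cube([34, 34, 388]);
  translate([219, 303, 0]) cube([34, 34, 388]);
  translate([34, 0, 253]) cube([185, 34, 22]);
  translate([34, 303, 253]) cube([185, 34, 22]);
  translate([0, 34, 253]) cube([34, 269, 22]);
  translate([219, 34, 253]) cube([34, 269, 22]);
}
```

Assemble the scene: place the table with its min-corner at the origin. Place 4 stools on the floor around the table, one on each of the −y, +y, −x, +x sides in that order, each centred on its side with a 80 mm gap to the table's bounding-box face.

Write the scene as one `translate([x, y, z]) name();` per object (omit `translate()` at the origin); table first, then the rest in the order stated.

table();
translate([693, -417, 0]) stool();
translate([693, 621, 0]) stool();
translate([-333, 102, 0]) stool();
translate([1719, 102, 0]) stool();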